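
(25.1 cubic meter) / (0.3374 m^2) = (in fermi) 7.439e+16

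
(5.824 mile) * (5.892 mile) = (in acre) 2.196e+04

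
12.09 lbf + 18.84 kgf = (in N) 238.5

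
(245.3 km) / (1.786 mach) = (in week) 0.0006669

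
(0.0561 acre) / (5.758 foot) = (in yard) 141.5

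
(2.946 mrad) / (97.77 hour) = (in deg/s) 4.796e-07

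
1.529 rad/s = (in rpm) 14.6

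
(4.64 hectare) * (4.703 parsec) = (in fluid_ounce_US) 2.277e+26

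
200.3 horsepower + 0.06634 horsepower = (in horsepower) 200.4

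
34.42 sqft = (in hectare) 0.0003198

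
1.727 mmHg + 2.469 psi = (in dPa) 1.725e+05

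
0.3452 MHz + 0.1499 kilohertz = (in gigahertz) 0.0003453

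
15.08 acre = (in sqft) 6.569e+05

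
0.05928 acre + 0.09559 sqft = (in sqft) 2582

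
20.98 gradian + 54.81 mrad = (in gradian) 24.47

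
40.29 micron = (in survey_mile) 2.503e-08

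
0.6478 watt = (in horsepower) 0.0008687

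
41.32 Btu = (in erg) 4.359e+11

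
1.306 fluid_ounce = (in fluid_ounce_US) 1.306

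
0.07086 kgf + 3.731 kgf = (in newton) 37.28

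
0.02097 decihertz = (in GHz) 2.097e-12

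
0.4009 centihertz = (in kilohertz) 4.009e-06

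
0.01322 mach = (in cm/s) 450.1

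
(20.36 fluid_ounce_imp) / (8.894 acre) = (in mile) 9.987e-12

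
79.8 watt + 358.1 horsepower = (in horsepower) 358.2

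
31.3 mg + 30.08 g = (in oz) 1.062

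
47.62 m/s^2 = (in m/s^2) 47.62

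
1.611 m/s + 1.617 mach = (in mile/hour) 1235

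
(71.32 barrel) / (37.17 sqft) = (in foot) 10.77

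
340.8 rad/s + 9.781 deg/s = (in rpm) 3256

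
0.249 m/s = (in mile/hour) 0.557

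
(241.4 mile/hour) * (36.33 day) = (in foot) 1.111e+09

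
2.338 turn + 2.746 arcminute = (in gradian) 935.3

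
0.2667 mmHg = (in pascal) 35.56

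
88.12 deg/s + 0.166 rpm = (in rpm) 14.85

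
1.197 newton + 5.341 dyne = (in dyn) 1.197e+05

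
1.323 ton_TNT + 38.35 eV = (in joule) 5.535e+09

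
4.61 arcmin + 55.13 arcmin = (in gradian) 1.106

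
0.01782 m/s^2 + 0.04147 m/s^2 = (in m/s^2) 0.05929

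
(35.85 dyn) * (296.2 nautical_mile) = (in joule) 196.7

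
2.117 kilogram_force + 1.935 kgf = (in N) 39.74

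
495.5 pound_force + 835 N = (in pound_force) 683.2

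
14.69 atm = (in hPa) 1.488e+04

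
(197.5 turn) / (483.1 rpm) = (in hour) 0.006814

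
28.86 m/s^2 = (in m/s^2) 28.86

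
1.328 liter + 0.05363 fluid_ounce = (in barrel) 0.008363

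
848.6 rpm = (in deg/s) 5092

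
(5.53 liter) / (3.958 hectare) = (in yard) 1.528e-07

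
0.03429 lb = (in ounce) 0.5486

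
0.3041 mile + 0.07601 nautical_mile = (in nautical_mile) 0.3403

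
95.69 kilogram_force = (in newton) 938.4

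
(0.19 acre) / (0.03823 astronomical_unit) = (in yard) 1.47e-07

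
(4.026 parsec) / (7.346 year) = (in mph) 1.2e+09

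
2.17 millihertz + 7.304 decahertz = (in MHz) 7.304e-05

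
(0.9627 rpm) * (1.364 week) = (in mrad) 8.317e+07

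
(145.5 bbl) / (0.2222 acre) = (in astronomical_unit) 1.72e-13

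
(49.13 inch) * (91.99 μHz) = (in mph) 0.0002568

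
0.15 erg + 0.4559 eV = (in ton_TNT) 3.585e-18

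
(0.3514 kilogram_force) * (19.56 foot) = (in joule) 20.55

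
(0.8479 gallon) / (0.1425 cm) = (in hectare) 0.0002252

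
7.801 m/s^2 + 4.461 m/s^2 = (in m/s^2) 12.26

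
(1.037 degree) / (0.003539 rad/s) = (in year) 1.622e-07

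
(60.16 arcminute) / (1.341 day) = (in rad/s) 1.51e-07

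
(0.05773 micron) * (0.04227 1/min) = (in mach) 1.194e-13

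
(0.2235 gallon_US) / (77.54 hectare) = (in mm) 1.091e-06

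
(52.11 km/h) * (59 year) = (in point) 7.634e+13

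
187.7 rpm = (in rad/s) 19.66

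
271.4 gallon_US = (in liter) 1027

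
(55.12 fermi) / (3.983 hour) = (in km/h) 1.384e-17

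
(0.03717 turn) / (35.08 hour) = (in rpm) 1.766e-05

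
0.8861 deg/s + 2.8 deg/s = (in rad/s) 0.06433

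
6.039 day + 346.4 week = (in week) 347.3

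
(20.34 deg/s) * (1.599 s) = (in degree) 32.52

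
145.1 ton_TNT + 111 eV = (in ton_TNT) 145.1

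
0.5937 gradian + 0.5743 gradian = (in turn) 0.00292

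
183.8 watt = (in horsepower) 0.2465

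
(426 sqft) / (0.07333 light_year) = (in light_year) 6.03e-30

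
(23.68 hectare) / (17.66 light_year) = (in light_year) 1.498e-28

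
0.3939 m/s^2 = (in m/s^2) 0.3939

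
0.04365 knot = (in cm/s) 2.246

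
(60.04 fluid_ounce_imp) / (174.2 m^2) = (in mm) 0.009793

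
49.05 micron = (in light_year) 5.185e-21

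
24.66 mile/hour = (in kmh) 39.69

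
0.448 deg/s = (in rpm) 0.07467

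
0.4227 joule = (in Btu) 0.0004006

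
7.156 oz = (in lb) 0.4472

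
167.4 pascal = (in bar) 0.001674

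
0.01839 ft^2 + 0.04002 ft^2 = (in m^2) 0.005426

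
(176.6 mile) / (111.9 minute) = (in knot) 82.28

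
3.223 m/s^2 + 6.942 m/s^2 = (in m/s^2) 10.16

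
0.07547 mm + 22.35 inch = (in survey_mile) 0.0003528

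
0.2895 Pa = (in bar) 2.895e-06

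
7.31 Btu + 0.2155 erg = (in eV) 4.814e+22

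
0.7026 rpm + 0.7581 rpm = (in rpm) 1.461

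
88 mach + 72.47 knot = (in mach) 88.11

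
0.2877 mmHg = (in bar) 0.0003836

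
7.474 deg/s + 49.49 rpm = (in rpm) 50.74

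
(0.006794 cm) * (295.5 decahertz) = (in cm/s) 20.08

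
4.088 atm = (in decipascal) 4.142e+06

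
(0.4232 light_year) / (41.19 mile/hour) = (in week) 3.595e+08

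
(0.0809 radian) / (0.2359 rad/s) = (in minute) 0.005716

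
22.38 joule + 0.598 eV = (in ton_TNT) 5.349e-09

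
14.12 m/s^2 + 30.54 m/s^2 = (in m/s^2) 44.66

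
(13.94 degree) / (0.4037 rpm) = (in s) 5.755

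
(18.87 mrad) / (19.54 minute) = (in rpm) 0.0001537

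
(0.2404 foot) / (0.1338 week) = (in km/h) 3.26e-06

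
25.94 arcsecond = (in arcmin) 0.4323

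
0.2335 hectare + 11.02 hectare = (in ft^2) 1.211e+06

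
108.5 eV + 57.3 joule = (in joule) 57.3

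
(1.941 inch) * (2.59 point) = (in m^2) 4.505e-05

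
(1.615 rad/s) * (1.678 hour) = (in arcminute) 3.354e+07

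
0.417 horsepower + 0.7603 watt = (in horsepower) 0.418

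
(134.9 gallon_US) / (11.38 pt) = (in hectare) 0.01272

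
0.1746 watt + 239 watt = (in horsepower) 0.3207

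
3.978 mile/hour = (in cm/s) 177.8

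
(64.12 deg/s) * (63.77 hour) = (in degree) 1.472e+07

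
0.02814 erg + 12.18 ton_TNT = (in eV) 3.181e+29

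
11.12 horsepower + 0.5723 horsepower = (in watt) 8719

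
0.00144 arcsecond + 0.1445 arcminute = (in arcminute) 0.1445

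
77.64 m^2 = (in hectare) 0.007764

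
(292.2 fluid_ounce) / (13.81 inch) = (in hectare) 2.464e-06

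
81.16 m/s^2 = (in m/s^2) 81.16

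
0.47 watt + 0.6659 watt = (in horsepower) 0.001523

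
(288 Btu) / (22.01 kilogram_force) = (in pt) 3.99e+06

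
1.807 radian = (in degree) 103.5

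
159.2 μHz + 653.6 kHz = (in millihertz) 6.536e+08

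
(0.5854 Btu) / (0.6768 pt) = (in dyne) 2.587e+11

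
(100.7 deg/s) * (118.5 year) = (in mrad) 6.568e+12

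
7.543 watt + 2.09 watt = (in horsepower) 0.01292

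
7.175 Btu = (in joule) 7570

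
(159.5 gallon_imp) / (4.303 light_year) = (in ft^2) 1.917e-16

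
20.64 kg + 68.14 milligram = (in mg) 2.064e+07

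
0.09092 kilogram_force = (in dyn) 8.916e+04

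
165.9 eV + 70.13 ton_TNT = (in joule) 2.934e+11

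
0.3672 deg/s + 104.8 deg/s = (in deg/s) 105.2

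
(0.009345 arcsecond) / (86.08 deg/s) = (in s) 3.016e-08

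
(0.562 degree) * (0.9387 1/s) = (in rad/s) 0.009207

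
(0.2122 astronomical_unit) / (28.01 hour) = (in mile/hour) 7.042e+05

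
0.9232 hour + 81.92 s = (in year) 0.000108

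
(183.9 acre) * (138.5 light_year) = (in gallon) 2.576e+26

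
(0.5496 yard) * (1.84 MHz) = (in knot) 1.797e+06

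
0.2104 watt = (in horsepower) 0.0002822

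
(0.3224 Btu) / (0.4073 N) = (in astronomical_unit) 5.583e-09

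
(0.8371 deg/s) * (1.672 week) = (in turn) 2351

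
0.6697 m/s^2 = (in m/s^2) 0.6697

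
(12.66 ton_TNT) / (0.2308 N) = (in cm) 2.295e+13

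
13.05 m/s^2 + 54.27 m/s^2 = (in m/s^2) 67.32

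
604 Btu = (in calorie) 1.523e+05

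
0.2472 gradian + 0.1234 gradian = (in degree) 0.3335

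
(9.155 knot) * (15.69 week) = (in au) 0.0002987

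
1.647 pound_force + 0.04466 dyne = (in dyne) 7.326e+05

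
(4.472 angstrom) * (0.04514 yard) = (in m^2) 1.846e-11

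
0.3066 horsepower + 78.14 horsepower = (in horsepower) 78.45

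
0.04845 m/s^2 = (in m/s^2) 0.04845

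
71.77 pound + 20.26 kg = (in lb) 116.4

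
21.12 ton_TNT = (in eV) 5.515e+29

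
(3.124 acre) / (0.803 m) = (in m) 1.574e+04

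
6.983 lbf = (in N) 31.06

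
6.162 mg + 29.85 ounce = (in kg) 0.8462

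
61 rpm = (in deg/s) 366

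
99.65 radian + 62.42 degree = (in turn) 16.03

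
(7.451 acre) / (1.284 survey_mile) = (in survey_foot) 47.87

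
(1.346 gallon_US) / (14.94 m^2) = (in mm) 0.341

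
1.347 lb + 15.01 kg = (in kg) 15.62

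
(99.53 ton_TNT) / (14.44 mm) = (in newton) 2.884e+13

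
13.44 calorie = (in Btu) 0.0533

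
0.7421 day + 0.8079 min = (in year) 0.002035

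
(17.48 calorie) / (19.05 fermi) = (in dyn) 3.839e+20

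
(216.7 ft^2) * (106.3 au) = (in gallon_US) 8.457e+16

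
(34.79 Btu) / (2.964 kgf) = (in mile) 0.7847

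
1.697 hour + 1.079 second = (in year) 0.0001938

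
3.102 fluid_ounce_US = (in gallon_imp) 0.02018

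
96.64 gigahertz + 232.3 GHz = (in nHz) 3.289e+20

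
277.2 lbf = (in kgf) 125.7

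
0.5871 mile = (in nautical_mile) 0.5102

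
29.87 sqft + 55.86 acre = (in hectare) 22.61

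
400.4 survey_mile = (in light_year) 6.811e-11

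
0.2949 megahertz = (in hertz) 2.949e+05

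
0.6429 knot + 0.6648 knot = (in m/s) 0.6727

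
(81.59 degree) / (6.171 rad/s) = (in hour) 6.41e-05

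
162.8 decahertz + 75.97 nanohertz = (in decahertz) 162.8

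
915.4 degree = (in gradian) 1017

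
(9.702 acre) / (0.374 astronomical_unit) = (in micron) 0.7017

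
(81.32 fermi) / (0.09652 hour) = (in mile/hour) 5.235e-16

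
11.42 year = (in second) 3.601e+08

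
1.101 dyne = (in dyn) 1.101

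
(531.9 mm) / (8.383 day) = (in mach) 2.157e-09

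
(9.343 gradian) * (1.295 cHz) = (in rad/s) 0.001901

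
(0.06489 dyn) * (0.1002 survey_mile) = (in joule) 0.0001046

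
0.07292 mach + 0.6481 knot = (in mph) 56.29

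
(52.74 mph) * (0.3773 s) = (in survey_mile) 0.005527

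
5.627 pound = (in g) 2552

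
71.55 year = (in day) 2.612e+04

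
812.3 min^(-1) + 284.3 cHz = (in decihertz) 163.8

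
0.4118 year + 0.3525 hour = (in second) 1.299e+07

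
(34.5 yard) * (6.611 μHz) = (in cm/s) 0.02086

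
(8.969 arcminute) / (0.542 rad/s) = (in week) 7.959e-09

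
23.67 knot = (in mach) 0.03576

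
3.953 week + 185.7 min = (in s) 2.402e+06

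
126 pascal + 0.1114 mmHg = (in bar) 0.001409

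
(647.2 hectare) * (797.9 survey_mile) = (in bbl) 5.227e+13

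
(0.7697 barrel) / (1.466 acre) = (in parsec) 6.685e-22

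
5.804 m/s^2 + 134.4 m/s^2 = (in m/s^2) 140.2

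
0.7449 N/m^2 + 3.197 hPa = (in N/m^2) 320.4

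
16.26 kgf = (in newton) 159.5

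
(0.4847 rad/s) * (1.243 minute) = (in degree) 2071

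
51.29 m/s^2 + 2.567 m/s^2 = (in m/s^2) 53.86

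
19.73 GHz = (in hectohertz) 1.973e+08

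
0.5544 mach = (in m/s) 188.8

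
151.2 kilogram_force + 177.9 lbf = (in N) 2274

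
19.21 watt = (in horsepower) 0.02576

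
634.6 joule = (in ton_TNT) 1.517e-07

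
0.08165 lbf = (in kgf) 0.03704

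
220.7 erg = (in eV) 1.378e+14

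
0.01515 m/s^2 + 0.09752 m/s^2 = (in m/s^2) 0.1127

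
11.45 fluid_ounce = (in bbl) 0.00213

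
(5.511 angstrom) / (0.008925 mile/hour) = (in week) 2.284e-13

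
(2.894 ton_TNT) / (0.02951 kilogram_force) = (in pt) 1.186e+14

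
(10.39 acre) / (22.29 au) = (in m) 1.261e-08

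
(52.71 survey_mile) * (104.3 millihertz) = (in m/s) 8848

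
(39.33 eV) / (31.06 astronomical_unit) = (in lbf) 3.049e-31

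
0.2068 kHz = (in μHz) 2.068e+08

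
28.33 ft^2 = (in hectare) 0.0002632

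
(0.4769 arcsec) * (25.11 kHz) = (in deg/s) 3.326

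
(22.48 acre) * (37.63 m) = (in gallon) 9.043e+08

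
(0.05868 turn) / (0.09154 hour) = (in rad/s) 0.001119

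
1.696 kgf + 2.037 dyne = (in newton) 16.63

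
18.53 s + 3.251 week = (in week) 3.251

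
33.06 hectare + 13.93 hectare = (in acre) 116.1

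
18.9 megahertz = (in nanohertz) 1.89e+16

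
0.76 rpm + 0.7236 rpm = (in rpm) 1.484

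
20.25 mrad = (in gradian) 1.289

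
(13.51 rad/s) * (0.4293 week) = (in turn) 5.583e+05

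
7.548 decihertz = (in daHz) 0.07548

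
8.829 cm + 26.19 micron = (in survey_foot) 0.2898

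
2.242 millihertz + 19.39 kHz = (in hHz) 193.9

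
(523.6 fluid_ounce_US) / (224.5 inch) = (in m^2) 0.002716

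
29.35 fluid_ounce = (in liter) 0.868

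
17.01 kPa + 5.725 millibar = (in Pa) 1.758e+04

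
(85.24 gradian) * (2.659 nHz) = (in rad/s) 3.56e-09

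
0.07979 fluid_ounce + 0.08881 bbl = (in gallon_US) 3.731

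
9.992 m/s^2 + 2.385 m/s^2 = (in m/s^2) 12.38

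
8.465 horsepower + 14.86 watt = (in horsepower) 8.485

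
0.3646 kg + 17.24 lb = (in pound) 18.04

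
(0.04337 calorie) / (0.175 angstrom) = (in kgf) 1.057e+09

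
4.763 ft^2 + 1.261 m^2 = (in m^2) 1.703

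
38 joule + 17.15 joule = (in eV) 3.442e+20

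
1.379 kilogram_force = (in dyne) 1.352e+06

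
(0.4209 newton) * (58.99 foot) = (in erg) 7.568e+07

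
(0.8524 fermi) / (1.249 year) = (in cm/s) 2.164e-21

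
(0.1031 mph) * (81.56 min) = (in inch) 8880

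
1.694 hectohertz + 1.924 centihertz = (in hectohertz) 1.694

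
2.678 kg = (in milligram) 2.678e+06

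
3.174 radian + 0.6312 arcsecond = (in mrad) 3174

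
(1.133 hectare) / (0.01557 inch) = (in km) 2.865e+04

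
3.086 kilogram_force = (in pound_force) 6.803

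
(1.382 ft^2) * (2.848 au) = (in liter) 5.47e+13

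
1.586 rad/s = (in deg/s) 90.87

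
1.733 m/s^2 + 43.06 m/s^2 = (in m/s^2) 44.79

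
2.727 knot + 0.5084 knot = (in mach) 0.004888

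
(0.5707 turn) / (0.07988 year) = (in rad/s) 1.423e-06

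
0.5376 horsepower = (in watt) 400.9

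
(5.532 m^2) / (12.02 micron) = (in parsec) 1.492e-11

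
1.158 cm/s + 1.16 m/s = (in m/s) 1.172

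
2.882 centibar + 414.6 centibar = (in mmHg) 3131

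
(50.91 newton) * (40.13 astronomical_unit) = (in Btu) 2.897e+11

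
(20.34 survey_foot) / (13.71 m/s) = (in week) 7.477e-07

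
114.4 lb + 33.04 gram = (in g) 5.192e+04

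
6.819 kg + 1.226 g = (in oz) 240.6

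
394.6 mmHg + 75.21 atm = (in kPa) 7673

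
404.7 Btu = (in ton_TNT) 0.0001021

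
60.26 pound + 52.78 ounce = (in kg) 28.83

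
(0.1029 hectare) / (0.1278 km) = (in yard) 8.805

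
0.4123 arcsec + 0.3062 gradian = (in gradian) 0.3063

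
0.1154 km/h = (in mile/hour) 0.07171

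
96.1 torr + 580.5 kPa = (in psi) 86.05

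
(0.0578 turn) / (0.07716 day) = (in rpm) 0.0005202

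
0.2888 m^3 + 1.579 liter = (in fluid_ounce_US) 9819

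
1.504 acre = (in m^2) 6086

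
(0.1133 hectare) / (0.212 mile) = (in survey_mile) 0.002063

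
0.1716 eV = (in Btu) 2.606e-23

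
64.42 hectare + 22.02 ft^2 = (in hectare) 64.42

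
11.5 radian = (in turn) 1.83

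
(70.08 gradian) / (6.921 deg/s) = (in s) 9.113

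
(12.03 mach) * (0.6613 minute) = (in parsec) 5.267e-12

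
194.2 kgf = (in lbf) 428.1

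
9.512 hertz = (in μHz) 9.512e+06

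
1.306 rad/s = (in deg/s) 74.83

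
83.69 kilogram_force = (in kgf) 83.69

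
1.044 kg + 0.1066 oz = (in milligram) 1.047e+06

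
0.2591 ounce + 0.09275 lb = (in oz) 1.743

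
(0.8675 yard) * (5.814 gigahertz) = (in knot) 8.965e+09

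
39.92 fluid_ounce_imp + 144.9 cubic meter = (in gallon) 3.828e+04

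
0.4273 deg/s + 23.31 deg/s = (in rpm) 3.956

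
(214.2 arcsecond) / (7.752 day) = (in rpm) 1.481e-08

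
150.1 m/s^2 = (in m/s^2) 150.1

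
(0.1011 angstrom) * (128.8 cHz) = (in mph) 2.913e-11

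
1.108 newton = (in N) 1.108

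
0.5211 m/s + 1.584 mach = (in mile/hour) 1208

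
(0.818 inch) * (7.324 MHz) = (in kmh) 5.478e+05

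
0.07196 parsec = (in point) 6.294e+18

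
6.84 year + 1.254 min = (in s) 2.157e+08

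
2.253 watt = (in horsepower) 0.003021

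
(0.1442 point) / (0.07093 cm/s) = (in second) 0.07172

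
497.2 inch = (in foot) 41.43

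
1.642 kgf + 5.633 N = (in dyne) 2.174e+06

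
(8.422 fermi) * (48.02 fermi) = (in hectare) 4.044e-32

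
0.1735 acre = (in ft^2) 7558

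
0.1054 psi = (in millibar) 7.267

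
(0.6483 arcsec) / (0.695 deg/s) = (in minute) 4.319e-06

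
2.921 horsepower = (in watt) 2178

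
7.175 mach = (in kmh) 8795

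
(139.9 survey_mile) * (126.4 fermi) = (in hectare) 2.846e-12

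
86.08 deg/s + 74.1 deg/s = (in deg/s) 160.2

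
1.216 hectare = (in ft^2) 1.309e+05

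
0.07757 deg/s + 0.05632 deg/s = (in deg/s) 0.1339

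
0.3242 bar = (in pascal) 3.242e+04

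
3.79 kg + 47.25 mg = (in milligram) 3.79e+06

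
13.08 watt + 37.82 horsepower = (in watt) 2.822e+04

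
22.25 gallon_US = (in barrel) 0.5298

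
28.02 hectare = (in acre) 69.24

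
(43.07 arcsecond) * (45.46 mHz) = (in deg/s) 0.0005439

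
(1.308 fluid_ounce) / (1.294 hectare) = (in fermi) 2.989e+06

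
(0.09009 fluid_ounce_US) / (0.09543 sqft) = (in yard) 0.0003286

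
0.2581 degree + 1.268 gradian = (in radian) 0.02442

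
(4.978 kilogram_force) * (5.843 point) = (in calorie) 0.02405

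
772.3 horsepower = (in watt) 5.759e+05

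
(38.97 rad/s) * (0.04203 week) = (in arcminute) 3.405e+09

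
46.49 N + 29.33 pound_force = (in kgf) 18.04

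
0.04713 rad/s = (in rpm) 0.4501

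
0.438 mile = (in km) 0.7049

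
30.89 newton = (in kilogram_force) 3.15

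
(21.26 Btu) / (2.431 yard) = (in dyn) 1.009e+09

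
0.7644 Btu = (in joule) 806.5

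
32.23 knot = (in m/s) 16.58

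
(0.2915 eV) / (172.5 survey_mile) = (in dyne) 1.682e-20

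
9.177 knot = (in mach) 0.01387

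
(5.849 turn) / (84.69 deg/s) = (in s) 24.86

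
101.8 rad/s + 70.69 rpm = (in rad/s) 109.2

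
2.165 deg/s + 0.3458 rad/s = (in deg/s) 21.98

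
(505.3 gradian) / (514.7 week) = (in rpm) 2.435e-07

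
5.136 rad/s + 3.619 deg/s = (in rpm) 49.65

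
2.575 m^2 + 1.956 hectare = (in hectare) 1.956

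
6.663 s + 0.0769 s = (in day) 7.801e-05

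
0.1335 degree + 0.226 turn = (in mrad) 1422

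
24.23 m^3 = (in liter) 2.423e+04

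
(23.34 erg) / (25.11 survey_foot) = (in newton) 3.05e-07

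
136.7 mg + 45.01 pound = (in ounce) 720.2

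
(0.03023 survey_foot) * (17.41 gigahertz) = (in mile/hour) 3.588e+08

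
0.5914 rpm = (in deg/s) 3.548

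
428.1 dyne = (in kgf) 0.0004365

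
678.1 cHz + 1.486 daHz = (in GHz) 2.164e-08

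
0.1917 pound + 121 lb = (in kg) 54.97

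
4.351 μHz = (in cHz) 0.0004351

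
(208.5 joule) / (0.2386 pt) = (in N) 2.477e+06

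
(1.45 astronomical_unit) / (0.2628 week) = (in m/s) 1.365e+06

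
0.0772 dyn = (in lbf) 1.736e-07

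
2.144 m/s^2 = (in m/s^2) 2.144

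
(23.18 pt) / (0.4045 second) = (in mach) 5.937e-05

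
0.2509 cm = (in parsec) 8.131e-20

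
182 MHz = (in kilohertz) 1.82e+05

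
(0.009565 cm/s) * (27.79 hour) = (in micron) 9.569e+06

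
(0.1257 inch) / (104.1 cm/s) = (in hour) 8.52e-07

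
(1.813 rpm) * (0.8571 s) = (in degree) 9.324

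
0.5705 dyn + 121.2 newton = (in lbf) 27.25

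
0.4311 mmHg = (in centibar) 0.05748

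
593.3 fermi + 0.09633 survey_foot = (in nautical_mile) 1.585e-05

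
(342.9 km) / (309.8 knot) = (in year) 6.822e-05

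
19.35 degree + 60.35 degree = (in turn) 0.2214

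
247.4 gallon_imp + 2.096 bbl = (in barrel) 9.17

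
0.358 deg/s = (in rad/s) 0.006248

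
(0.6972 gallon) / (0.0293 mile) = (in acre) 1.383e-08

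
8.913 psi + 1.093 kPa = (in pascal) 6.255e+04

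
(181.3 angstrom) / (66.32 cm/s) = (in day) 3.164e-13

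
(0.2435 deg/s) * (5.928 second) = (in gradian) 1.604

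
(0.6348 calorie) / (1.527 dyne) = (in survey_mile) 108.1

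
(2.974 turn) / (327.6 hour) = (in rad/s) 1.584e-05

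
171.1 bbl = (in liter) 2.72e+04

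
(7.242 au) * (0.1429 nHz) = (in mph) 346.3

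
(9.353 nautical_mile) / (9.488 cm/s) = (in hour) 50.71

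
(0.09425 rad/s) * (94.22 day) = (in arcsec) 1.583e+11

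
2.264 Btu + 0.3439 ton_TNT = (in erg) 1.439e+16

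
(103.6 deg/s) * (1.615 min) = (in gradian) 1.115e+04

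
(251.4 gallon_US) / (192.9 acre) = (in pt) 0.003456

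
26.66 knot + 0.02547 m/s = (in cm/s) 1374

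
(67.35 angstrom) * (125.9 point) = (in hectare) 2.991e-14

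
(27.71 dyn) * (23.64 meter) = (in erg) 6.551e+04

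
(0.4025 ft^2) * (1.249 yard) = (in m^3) 0.04271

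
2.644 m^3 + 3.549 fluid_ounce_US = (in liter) 2644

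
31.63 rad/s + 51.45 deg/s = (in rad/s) 32.53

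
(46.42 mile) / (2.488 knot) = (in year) 0.001851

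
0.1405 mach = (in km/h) 172.2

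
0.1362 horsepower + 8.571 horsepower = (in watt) 6493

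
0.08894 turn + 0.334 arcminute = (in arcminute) 1921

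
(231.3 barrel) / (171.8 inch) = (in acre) 0.002082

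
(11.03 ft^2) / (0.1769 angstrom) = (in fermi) 5.793e+25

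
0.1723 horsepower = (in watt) 128.5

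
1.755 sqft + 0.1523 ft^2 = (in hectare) 1.772e-05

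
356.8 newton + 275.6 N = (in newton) 632.4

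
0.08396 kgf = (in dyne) 8.234e+04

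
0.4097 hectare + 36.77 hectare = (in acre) 91.87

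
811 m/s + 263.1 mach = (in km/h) 3.254e+05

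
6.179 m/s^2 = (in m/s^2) 6.179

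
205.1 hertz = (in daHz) 20.51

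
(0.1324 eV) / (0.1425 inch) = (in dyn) 5.861e-13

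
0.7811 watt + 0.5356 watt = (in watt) 1.317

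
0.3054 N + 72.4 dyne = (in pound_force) 0.06882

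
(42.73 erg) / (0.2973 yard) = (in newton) 1.572e-05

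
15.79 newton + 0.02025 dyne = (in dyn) 1.579e+06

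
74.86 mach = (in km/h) 9.176e+04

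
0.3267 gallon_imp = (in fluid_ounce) 50.22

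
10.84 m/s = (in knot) 21.07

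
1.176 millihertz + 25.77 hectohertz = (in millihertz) 2.577e+06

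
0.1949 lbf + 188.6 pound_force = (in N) 839.8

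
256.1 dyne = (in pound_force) 0.0005757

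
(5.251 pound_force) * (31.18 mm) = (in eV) 4.546e+18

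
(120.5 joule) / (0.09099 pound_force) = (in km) 0.2977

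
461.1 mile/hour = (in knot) 400.7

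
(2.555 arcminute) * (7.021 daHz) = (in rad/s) 0.05218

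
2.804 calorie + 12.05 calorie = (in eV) 3.879e+20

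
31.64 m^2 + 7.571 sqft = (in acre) 0.007992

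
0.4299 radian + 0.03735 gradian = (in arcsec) 8.879e+04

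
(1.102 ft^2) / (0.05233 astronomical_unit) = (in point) 3.707e-08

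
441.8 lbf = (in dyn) 1.965e+08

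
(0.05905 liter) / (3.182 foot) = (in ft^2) 0.0006554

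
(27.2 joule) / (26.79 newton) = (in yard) 1.11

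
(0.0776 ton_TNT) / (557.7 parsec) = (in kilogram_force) 1.924e-12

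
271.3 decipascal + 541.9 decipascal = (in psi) 0.01179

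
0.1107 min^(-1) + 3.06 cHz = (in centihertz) 3.244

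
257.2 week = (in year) 4.933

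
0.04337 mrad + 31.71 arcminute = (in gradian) 0.59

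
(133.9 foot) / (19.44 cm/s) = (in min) 3.499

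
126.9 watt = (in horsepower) 0.1702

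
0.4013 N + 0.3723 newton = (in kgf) 0.07889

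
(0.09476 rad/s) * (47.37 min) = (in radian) 269.3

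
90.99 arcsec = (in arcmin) 1.516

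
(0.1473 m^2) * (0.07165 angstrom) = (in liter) 1.055e-09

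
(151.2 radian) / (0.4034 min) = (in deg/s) 357.9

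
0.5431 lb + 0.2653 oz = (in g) 253.9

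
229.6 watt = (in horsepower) 0.3079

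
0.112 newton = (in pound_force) 0.02518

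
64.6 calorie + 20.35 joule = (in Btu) 0.2755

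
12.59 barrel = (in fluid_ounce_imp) 7.045e+04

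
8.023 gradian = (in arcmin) 433.2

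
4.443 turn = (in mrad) 2.792e+04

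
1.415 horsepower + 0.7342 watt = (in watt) 1056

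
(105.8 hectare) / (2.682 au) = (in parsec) 8.546e-23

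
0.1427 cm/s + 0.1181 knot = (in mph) 0.1391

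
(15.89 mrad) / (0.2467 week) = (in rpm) 1.017e-06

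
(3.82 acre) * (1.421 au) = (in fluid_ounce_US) 1.111e+20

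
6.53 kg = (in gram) 6530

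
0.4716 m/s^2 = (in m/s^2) 0.4716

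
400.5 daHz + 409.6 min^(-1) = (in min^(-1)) 2.407e+05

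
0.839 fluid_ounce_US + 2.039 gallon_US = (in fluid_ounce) 261.8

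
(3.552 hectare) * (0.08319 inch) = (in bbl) 472.1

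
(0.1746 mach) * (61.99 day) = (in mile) 1.979e+05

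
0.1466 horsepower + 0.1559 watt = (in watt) 109.5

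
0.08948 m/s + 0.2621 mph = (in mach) 0.0006069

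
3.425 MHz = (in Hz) 3.425e+06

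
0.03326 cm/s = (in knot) 0.0006465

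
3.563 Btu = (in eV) 2.346e+22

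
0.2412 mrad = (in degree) 0.01382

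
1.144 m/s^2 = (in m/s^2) 1.144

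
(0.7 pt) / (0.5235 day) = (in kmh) 1.965e-08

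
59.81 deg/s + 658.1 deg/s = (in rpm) 119.7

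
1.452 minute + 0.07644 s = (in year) 2.765e-06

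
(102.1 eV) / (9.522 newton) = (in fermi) 0.001718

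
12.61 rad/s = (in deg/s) 722.5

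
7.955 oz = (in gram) 225.5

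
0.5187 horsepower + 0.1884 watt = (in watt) 387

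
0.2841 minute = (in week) 2.818e-05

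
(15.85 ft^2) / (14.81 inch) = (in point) 1.11e+04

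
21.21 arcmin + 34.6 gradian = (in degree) 31.49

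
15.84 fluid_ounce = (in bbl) 0.002946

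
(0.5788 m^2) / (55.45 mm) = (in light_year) 1.103e-15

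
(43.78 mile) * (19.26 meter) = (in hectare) 135.7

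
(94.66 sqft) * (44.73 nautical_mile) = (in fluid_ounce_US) 2.463e+10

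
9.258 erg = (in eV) 5.778e+12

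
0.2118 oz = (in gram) 6.004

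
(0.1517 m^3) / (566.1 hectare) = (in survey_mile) 1.665e-11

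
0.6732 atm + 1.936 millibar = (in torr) 513.1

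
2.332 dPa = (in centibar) 0.0002332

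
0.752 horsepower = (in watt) 560.8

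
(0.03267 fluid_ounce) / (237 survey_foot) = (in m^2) 1.337e-08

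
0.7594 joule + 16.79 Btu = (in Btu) 16.79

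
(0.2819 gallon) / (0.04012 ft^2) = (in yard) 0.3131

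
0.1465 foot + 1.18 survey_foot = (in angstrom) 4.043e+09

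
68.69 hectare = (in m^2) 6.869e+05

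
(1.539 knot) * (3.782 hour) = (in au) 7.206e-08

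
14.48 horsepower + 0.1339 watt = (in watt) 1.08e+04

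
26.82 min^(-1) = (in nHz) 4.47e+08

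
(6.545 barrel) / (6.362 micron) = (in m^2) 1.636e+05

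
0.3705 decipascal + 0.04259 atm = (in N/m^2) 4315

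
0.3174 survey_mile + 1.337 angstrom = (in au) 3.415e-09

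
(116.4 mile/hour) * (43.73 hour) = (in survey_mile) 5090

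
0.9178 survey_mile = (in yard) 1615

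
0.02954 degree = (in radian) 0.0005156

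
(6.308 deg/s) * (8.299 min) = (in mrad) 5.482e+04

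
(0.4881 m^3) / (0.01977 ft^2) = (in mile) 0.1651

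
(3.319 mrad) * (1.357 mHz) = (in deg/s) 0.0002581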